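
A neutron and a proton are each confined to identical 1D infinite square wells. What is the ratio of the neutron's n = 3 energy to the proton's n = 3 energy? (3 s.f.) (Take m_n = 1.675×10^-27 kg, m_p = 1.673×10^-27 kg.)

0.999

E_n ∝ 1/m at fixed n and L, so the ratio is m_p/m_n = 1.673×10^-27/1.675×10^-27 = 0.999.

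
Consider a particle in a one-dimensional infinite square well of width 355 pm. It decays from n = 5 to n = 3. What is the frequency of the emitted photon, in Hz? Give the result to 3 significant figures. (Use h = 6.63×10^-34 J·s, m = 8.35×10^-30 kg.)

E_1 = h²/(8mL²) = 5.221×10^-20 J and ΔE = (5² − 3²)E_1 = 8.354×10^-19 J.
f = ΔE/h = 8.354×10^-19/6.63×10^-34 = 1.26×10^15 Hz.

f = 1.26×10^15 Hz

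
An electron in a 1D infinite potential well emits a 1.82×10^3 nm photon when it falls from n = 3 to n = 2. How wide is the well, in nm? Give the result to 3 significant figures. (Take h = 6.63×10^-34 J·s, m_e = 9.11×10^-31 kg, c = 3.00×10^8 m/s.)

L = 1.66 nm

The photon carries ΔE = hc/λ = 6.63×10^-34·3.00×10^8/1.82×10^-6 m = 1.093×10^-19 J.
Since ΔE = (3² − 2²)E_1, E_1 = 2.186×10^-20 J, and L = h/√(8m_eE_1) = 1.66×10^-9 m = 1.66 nm.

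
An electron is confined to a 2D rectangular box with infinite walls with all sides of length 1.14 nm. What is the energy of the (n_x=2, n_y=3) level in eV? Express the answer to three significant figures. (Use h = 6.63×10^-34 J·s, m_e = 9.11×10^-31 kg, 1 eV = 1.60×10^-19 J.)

For a 2D rectangular well E = (h²/8m_e)·Σ n_i²/L_i² = (6.63×10^-34)²/(8·9.11×10^-31) · [2²/(1.14 nm)² + 3²/(1.14 nm)²].
Evaluating gives E = 6.033×10^-19 J = 3.77 eV.

E = 3.77 eV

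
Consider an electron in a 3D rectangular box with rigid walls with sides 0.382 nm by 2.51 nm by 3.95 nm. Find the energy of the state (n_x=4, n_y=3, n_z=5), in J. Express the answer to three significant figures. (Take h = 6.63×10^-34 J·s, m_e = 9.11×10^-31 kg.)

For a 3D rectangular well E = (h²/8m_e)·Σ n_i²/L_i² = (6.63×10^-34)²/(8·9.11×10^-31) · [4²/(0.382 nm)² + 3²/(2.51 nm)² + 5²/(3.95 nm)²].
Evaluating gives E = 6.80×10^-18 J.

E = 6.80×10^-18 J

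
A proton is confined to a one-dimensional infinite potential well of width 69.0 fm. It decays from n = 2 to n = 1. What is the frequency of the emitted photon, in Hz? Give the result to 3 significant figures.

f = 3.12×10^19 Hz

E_1 = h²/(8m_pL²) = 6.890×10^-15 J and ΔE = (2² − 1²)E_1 = 2.067×10^-14 J.
f = ΔE/h = 2.067×10^-14/6.626×10^-34 = 3.12×10^19 Hz.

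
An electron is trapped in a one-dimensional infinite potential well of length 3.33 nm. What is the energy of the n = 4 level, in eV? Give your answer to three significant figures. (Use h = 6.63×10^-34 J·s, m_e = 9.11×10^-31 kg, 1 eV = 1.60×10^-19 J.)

E_4 = 0.544 eV

For an infinite well E_n = n²h²/(8m_eL²), so E_1 = h²/(8m_eL²) = (6.63×10^-34)²/(8·9.11×10^-31·(3.33×10^-9 m)²) = 5.439×10^-21 J.
Then E_4 = 4²·E_1 = 16·5.439×10^-21 J = 8.702×10^-20 J.
Converting, E_4 = 8.702×10^-20 J / (1.60×10^-19 J/eV) = 0.544 eV.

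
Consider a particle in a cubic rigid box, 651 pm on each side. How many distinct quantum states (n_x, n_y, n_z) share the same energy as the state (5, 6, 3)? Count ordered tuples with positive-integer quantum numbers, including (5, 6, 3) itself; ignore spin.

The level has n_x² + n_y² + n_z² = 70. The ordered positive-integer solutions are (3, 5, 6), (3, 6, 5), (5, 3, 6), (5, 6, 3), (6, 3, 5), (6, 5, 3).
That gives 6 states.

degeneracy = 6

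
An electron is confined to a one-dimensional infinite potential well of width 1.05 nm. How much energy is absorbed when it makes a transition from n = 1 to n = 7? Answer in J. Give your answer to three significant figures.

E_1 = h²/(8m_eL²) = 5.465×10^-20 J.
|ΔE| = |1² − 7²|·E_1 = 48·5.465×10^-20 J = 2.62×10^-18 J.

|ΔE| = 2.62×10^-18 J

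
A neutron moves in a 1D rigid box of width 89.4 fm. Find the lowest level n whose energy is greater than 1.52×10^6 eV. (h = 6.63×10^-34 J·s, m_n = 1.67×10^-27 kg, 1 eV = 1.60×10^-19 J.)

n = 8

E_1 = h²/(8m_nL²) = 4.117×10^-15 J = 2.573×10^4 eV.
Need n² > 1.52×10^6/2.573×10^4 = 59.08, i.e. n > 7.686.
The smallest integer satisfying this is n = 8.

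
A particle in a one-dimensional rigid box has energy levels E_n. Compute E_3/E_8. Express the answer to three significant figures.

E_n ∝ n², so E_3/E_8 = 3²/8² = 9/64 = 0.141.

0.141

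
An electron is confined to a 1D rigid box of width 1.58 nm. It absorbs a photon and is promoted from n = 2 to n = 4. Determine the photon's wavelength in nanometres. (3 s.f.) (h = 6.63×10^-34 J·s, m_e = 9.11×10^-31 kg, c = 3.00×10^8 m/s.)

λ = 686 nm

E_1 = h²/(8m_eL²) = 2.416×10^-20 J, so ΔE = (4² − 2²)E_1 = 2.899×10^-19 J.
λ = hc/ΔE = (6.63×10^-34·3.00×10^8)/2.899×10^-19 = 6.86×10^-7 m = 686 nm.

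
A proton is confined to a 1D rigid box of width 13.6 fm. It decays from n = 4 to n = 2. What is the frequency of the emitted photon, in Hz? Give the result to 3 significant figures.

f = 3.21×10^21 Hz

E_1 = h²/(8m_pL²) = 1.774×10^-13 J and ΔE = (4² − 2²)E_1 = 2.129×10^-12 J.
f = ΔE/h = 2.129×10^-12/6.626×10^-34 = 3.21×10^21 Hz.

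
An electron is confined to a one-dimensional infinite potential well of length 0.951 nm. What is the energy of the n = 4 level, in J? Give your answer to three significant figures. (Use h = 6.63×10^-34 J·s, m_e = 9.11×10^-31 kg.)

E_4 = 1.07×10^-18 J

For an infinite well E_n = n²h²/(8m_eL²), so E_1 = h²/(8m_eL²) = (6.63×10^-34)²/(8·9.11×10^-31·(9.51×10^-10 m)²) = 6.669×10^-20 J.
Then E_4 = 4²·E_1 = 16·6.669×10^-20 J = 1.07×10^-18 J.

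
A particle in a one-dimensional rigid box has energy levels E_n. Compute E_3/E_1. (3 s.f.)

E_n ∝ n², so E_3/E_1 = 3²/1² = 9/1 = 9.00.

9.00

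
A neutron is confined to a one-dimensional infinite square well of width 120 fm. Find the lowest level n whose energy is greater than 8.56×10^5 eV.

E_1 = h²/(8m_nL²) = 2.275×10^-15 J = 1.420×10^4 eV.
Need n² > 8.56×10^5/1.420×10^4 = 60.28, i.e. n > 7.764.
The smallest integer satisfying this is n = 8.

n = 8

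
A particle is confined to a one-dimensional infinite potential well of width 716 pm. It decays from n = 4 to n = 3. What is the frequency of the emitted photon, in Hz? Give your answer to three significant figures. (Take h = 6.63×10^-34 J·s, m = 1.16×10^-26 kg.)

E_1 = h²/(8mL²) = 9.240×10^-24 J and ΔE = (4² − 3²)E_1 = 6.468×10^-23 J.
f = ΔE/h = 6.468×10^-23/6.63×10^-34 = 9.76×10^10 Hz.

f = 9.76×10^10 Hz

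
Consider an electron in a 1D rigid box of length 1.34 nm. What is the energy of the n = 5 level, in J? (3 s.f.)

E_5 = 8.39×10^-19 J

For an infinite well E_n = n²h²/(8m_eL²), so E_1 = h²/(8m_eL²) = (6.626×10^-34)²/(8·9.109×10^-31·(1.34×10^-9 m)²) = 3.355×10^-20 J.
Then E_5 = 5²·E_1 = 25·3.355×10^-20 J = 8.39×10^-19 J.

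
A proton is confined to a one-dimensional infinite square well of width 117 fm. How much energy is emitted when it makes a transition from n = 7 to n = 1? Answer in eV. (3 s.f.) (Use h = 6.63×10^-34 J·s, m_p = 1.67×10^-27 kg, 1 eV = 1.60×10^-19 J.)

|ΔE| = 7.21×10^5 eV

E_1 = h²/(8m_pL²) = 2.404×10^-15 J.
|ΔE| = |7² − 1²|·E_1 = 48·2.404×10^-15 J = 1.154×10^-13 J = 7.21×10^5 eV.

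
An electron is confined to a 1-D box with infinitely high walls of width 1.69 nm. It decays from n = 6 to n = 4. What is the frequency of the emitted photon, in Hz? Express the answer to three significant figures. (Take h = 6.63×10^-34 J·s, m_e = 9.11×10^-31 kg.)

f = 6.37×10^14 Hz

E_1 = h²/(8m_eL²) = 2.112×10^-20 J and ΔE = (6² − 4²)E_1 = 4.224×10^-19 J.
f = ΔE/h = 4.224×10^-19/6.63×10^-34 = 6.37×10^14 Hz.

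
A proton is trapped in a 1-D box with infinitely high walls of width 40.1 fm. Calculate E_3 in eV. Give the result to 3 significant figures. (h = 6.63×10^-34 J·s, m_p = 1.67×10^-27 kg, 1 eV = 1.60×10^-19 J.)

E_3 = 1.15×10^6 eV

For an infinite well E_n = n²h²/(8m_pL²), so E_1 = h²/(8m_pL²) = (6.63×10^-34)²/(8·1.67×10^-27·(4.01×10^-14 m)²) = 2.046×10^-14 J.
Then E_3 = 3²·E_1 = 9·2.046×10^-14 J = 1.841×10^-13 J.
Converting, E_3 = 1.841×10^-13 J / (1.60×10^-19 J/eV) = 1.15×10^6 eV.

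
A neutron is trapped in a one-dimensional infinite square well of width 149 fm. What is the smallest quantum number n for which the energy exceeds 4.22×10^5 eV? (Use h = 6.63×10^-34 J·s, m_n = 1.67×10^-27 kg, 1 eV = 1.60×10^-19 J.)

E_1 = h²/(8m_nL²) = 1.482×10^-15 J = 9262 eV.
Need n² > 4.22×10^5/9262 = 45.56, i.e. n > 6.750.
The smallest integer satisfying this is n = 7.

n = 7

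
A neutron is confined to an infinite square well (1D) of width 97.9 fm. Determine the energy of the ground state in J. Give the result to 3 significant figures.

E_1 = 3.42×10^-15 J

For an infinite well E_n = n²h²/(8m_nL²), so E_1 = h²/(8m_nL²) = (6.626×10^-34)²/(8·1.675×10^-27·(9.79×10^-14 m)²) = 3.418×10^-15 J.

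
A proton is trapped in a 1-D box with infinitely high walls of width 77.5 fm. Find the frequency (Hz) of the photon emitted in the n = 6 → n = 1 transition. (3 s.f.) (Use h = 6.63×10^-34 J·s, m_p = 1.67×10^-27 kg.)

f = 2.89×10^20 Hz

E_1 = h²/(8m_pL²) = 5.478×10^-15 J and ΔE = (6² − 1²)E_1 = 1.917×10^-13 J.
f = ΔE/h = 1.917×10^-13/6.63×10^-34 = 2.89×10^20 Hz.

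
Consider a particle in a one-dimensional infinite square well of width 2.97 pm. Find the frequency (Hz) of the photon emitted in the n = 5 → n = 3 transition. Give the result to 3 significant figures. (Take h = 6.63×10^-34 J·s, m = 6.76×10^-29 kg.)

E_1 = h²/(8mL²) = 9.215×10^-17 J and ΔE = (5² − 3²)E_1 = 1.474×10^-15 J.
f = ΔE/h = 1.474×10^-15/6.63×10^-34 = 2.22×10^18 Hz.

f = 2.22×10^18 Hz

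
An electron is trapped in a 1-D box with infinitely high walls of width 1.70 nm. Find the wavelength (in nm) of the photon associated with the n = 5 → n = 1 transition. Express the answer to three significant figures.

λ = 397 nm

E_1 = h²/(8m_eL²) = 2.085×10^-20 J, so ΔE = (5² − 1²)E_1 = 5.004×10^-19 J.
λ = hc/ΔE = (6.626×10^-34·2.998×10^8)/5.004×10^-19 = 3.97×10^-7 m = 397 nm.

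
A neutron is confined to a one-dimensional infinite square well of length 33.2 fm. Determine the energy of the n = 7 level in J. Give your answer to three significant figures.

For an infinite well E_n = n²h²/(8m_nL²), so E_1 = h²/(8m_nL²) = (6.626×10^-34)²/(8·1.675×10^-27·(3.32×10^-14 m)²) = 2.973×10^-14 J.
Then E_7 = 7²·E_1 = 49·2.973×10^-14 J = 1.46×10^-12 J.

E_7 = 1.46×10^-12 J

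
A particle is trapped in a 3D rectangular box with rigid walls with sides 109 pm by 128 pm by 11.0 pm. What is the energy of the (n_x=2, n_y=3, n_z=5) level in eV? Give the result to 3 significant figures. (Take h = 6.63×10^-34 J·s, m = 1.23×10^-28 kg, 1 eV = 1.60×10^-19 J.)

For a 3D rectangular well E = (h²/8m)·Σ n_i²/L_i² = (6.63×10^-34)²/(8·1.23×10^-28) · [2²/(109 pm)² + 3²/(128 pm)² + 5²/(11.0 pm)²].
Evaluating gives E = 9.269×10^-17 J = 579 eV.

E = 579 eV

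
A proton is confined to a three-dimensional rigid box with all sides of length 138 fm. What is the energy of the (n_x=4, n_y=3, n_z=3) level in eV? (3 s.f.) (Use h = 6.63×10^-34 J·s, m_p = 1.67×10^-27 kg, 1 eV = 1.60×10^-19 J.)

For a 3D rectangular well E = (h²/8m_p)·Σ n_i²/L_i² = (6.63×10^-34)²/(8·1.67×10^-27) · [4²/(138 fm)² + 3²/(138 fm)² + 3²/(138 fm)²].
Evaluating gives E = 5.874×10^-14 J = 3.67×10^5 eV.

E = 3.67×10^5 eV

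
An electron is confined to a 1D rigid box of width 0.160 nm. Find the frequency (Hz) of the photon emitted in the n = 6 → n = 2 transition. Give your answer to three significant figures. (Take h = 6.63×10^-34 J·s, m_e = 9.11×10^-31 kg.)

f = 1.14×10^17 Hz

E_1 = h²/(8m_eL²) = 2.356×10^-18 J and ΔE = (6² − 2²)E_1 = 7.539×10^-17 J.
f = ΔE/h = 7.539×10^-17/6.63×10^-34 = 1.14×10^17 Hz.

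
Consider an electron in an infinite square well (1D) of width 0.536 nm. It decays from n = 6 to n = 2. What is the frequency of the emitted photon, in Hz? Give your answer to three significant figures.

f = 1.01×10^16 Hz

E_1 = h²/(8m_eL²) = 2.097×10^-19 J and ΔE = (6² − 2²)E_1 = 6.710×10^-18 J.
f = ΔE/h = 6.710×10^-18/6.626×10^-34 = 1.01×10^16 Hz.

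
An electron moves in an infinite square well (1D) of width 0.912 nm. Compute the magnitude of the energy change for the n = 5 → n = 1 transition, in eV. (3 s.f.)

E_1 = h²/(8m_eL²) = 7.244×10^-20 J.
|ΔE| = |5² − 1²|·E_1 = 24·7.244×10^-20 J = 1.739×10^-18 J = 10.9 eV.

|ΔE| = 10.9 eV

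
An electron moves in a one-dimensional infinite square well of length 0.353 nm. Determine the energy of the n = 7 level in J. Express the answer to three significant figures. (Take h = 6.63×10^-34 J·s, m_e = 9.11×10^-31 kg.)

E_7 = 2.37×10^-17 J

For an infinite well E_n = n²h²/(8m_eL²), so E_1 = h²/(8m_eL²) = (6.63×10^-34)²/(8·9.11×10^-31·(3.53×10^-10 m)²) = 4.840×10^-19 J.
Then E_7 = 7²·E_1 = 49·4.840×10^-19 J = 2.37×10^-17 J.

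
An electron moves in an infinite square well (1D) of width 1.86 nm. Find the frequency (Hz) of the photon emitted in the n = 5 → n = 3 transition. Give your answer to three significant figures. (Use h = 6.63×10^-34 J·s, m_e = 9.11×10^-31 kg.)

E_1 = h²/(8m_eL²) = 1.743×10^-20 J and ΔE = (5² − 3²)E_1 = 2.789×10^-19 J.
f = ΔE/h = 2.789×10^-19/6.63×10^-34 = 4.21×10^14 Hz.

f = 4.21×10^14 Hz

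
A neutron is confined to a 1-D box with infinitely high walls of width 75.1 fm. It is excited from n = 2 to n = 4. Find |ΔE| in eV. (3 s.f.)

|ΔE| = 4.35×10^5 eV

E_1 = h²/(8m_nL²) = 5.809×10^-15 J.
|ΔE| = |2² − 4²|·E_1 = 12·5.809×10^-15 J = 6.971×10^-14 J = 4.35×10^5 eV.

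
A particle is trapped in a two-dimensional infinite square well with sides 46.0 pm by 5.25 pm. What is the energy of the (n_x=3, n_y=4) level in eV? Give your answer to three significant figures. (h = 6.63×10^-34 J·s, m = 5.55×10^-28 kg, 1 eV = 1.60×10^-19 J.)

For a 2D rectangular well E = (h²/8m)·Σ n_i²/L_i² = (6.63×10^-34)²/(8·5.55×10^-28) · [3²/(46.0 pm)² + 4²/(5.25 pm)²].
Evaluating gives E = 5.789×10^-17 J = 362 eV.

E = 362 eV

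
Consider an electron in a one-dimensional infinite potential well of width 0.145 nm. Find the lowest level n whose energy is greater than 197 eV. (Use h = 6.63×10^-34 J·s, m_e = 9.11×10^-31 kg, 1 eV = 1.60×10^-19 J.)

E_1 = h²/(8m_eL²) = 2.869×10^-18 J = 17.93 eV.
Need n² > 197/17.93 = 10.99, i.e. n > 3.315.
The smallest integer satisfying this is n = 4.

n = 4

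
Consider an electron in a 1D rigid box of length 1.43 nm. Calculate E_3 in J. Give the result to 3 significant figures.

For an infinite well E_n = n²h²/(8m_eL²), so E_1 = h²/(8m_eL²) = (6.626×10^-34)²/(8·9.109×10^-31·(1.43×10^-9 m)²) = 2.946×10^-20 J.
Then E_3 = 3²·E_1 = 9·2.946×10^-20 J = 2.65×10^-19 J.

E_3 = 2.65×10^-19 J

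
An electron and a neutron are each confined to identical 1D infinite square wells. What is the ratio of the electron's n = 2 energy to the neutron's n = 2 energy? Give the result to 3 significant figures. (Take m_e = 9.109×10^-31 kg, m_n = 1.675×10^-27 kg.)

1.84×10^3

E_n ∝ 1/m at fixed n and L, so the ratio is m_n/m_e = 1.675×10^-27/9.109×10^-31 = 1.84×10^3.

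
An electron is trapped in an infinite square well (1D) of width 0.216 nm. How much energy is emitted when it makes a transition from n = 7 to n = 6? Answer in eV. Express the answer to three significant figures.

|ΔE| = 105 eV

E_1 = h²/(8m_eL²) = 1.291×10^-18 J.
|ΔE| = |7² − 6²|·E_1 = 13·1.291×10^-18 J = 1.678×10^-17 J = 105 eV.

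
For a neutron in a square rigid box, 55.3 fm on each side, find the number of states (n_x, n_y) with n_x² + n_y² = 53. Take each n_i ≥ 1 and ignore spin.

degeneracy = 2

The level has n_x² + n_y² = 53. The ordered positive-integer solutions are (2, 7), (7, 2).
That gives 2 states.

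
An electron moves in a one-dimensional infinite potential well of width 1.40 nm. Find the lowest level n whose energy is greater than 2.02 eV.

n = 4

E_1 = h²/(8m_eL²) = 3.074×10^-20 J = 0.1919 eV.
Need n² > 2.02/0.1919 = 10.53, i.e. n > 3.245.
The smallest integer satisfying this is n = 4.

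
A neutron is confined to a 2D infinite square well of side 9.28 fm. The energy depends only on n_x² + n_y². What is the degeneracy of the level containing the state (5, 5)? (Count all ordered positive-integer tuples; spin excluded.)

degeneracy = 3

The level has n_x² + n_y² = 50. The ordered positive-integer solutions are (1, 7), (5, 5), (7, 1).
That gives 3 states.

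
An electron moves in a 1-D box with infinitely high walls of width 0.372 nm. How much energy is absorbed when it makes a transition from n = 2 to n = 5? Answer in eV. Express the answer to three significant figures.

E_1 = h²/(8m_eL²) = 4.354×10^-19 J.
|ΔE| = |2² − 5²|·E_1 = 21·4.354×10^-19 J = 9.143×10^-18 J = 57.1 eV.

|ΔE| = 57.1 eV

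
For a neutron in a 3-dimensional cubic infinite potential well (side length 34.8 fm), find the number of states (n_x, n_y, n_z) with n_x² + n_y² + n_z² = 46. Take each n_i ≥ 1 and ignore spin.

The level has n_x² + n_y² + n_z² = 46. The ordered positive-integer solutions are (1, 3, 6), (1, 6, 3), (3, 1, 6), (3, 6, 1), (6, 1, 3), (6, 3, 1).
That gives 6 states.

degeneracy = 6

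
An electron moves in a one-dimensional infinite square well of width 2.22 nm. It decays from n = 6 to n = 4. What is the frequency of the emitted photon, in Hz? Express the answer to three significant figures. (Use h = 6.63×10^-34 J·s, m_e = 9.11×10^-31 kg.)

f = 3.69×10^14 Hz

E_1 = h²/(8m_eL²) = 1.224×10^-20 J and ΔE = (6² − 4²)E_1 = 2.448×10^-19 J.
f = ΔE/h = 2.448×10^-19/6.63×10^-34 = 3.69×10^14 Hz.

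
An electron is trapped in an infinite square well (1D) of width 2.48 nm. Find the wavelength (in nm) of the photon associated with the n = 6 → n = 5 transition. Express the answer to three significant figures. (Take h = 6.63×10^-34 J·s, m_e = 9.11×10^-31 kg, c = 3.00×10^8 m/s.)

λ = 1.84×10^3 nm

E_1 = h²/(8m_eL²) = 9.807×10^-21 J, so ΔE = (6² − 5²)E_1 = 1.079×10^-19 J.
λ = hc/ΔE = (6.63×10^-34·3.00×10^8)/1.079×10^-19 = 1.84×10^-6 m = 1.84×10^3 nm.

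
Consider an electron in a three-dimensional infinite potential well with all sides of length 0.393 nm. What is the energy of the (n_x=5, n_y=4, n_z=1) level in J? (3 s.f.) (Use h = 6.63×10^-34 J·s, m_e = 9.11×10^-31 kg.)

E = 1.64×10^-17 J

For a 3D rectangular well E = (h²/8m_e)·Σ n_i²/L_i² = (6.63×10^-34)²/(8·9.11×10^-31) · [5²/(0.393 nm)² + 4²/(0.393 nm)² + 1²/(0.393 nm)²].
Evaluating gives E = 1.64×10^-17 J.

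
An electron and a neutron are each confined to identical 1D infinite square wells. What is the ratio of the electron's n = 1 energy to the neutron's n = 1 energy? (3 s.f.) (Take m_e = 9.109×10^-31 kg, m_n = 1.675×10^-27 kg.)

E_n ∝ 1/m at fixed n and L, so the ratio is m_n/m_e = 1.675×10^-27/9.109×10^-31 = 1.84×10^3.

1.84×10^3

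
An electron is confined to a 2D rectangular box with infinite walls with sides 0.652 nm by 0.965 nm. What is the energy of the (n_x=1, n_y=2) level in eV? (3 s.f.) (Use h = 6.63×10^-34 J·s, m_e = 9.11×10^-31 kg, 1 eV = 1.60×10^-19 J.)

For a 2D rectangular well E = (h²/8m_e)·Σ n_i²/L_i² = (6.63×10^-34)²/(8·9.11×10^-31) · [1²/(0.652 nm)² + 2²/(0.965 nm)²].
Evaluating gives E = 4.010×10^-19 J = 2.51 eV.

E = 2.51 eV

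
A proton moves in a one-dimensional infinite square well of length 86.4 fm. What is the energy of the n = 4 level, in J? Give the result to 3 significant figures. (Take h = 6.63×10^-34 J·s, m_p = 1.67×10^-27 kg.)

E_4 = 7.05×10^-14 J

For an infinite well E_n = n²h²/(8m_pL²), so E_1 = h²/(8m_pL²) = (6.63×10^-34)²/(8·1.67×10^-27·(8.64×10^-14 m)²) = 4.408×10^-15 J.
Then E_4 = 4²·E_1 = 16·4.408×10^-15 J = 7.05×10^-14 J.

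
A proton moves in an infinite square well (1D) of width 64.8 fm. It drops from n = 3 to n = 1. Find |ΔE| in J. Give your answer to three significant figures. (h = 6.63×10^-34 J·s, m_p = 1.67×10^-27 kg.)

E_1 = h²/(8m_pL²) = 7.836×10^-15 J.
|ΔE| = |3² − 1²|·E_1 = 8·7.836×10^-15 J = 6.27×10^-14 J.

|ΔE| = 6.27×10^-14 J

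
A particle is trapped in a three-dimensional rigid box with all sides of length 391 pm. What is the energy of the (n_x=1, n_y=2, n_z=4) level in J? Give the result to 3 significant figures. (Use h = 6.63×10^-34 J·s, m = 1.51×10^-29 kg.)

For a 3D rectangular well E = (h²/8m)·Σ n_i²/L_i² = (6.63×10^-34)²/(8·1.51×10^-29) · [1²/(391 pm)² + 2²/(391 pm)² + 4²/(391 pm)²].
Evaluating gives E = 5.00×10^-19 J.

E = 5.00×10^-19 J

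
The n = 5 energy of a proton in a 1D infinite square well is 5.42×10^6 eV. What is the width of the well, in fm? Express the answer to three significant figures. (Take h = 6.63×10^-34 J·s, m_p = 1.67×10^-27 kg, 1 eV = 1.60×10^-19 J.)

From E_n = n²h²/(8m_pL²), L = n·h/√(8m_pE_n).
E_5 = 5.42×10^6 eV = 8.672×10^-13 J, so L = 5·6.63×10^-34/√(8·1.67×10^-27·8.672×10^-13) = 3.08×10^-14 m = 30.8 fm.

L = 30.8 fm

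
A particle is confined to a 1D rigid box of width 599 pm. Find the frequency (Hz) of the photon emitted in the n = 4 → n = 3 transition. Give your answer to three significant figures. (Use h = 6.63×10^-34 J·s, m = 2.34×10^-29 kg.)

E_1 = h²/(8mL²) = 6.544×10^-21 J and ΔE = (4² − 3²)E_1 = 4.581×10^-20 J.
f = ΔE/h = 4.581×10^-20/6.63×10^-34 = 6.91×10^13 Hz.

f = 6.91×10^13 Hz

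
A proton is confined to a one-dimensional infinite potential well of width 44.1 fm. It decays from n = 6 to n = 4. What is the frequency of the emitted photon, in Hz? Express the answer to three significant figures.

f = 5.09×10^20 Hz

E_1 = h²/(8m_pL²) = 1.687×10^-14 J and ΔE = (6² − 4²)E_1 = 3.374×10^-13 J.
f = ΔE/h = 3.374×10^-13/6.626×10^-34 = 5.09×10^20 Hz.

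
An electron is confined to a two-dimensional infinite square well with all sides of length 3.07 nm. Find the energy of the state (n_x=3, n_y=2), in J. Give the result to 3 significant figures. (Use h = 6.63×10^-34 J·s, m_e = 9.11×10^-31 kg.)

E = 8.32×10^-20 J

For a 2D rectangular well E = (h²/8m_e)·Σ n_i²/L_i² = (6.63×10^-34)²/(8·9.11×10^-31) · [3²/(3.07 nm)² + 2²/(3.07 nm)²].
Evaluating gives E = 8.32×10^-20 J.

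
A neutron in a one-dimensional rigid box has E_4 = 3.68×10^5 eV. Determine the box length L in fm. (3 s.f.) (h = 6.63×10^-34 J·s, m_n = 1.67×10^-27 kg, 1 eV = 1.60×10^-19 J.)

L = 94.6 fm

From E_n = n²h²/(8m_nL²), L = n·h/√(8m_nE_n).
E_4 = 3.68×10^5 eV = 5.888×10^-14 J, so L = 4·6.63×10^-34/√(8·1.67×10^-27·5.888×10^-14) = 9.46×10^-14 m = 94.6 fm.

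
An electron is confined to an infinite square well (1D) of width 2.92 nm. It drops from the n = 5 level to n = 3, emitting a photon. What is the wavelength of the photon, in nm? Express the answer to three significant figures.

E_1 = h²/(8m_eL²) = 7.066×10^-21 J, so ΔE = (5² − 3²)E_1 = 1.131×10^-19 J.
λ = hc/ΔE = (6.626×10^-34·2.998×10^8)/1.131×10^-19 = 1.76×10^-6 m = 1.76×10^3 nm.

λ = 1.76×10^3 nm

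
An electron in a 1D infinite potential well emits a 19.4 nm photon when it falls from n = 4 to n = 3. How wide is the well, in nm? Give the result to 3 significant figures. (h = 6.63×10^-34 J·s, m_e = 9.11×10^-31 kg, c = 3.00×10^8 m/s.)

The photon carries ΔE = hc/λ = 6.63×10^-34·3.00×10^8/1.94×10^-8 m = 1.025×10^-17 J.
Since ΔE = (4² − 3²)E_1, E_1 = 1.464×10^-18 J, and L = h/√(8m_eE_1) = 2.03×10^-10 m = 0.203 nm.

L = 0.203 nm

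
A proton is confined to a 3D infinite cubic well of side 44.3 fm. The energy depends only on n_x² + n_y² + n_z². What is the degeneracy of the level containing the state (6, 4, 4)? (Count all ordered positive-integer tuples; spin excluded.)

The level has n_x² + n_y² + n_z² = 68. The ordered positive-integer solutions are (4, 4, 6), (4, 6, 4), (6, 4, 4).
That gives 3 states.

degeneracy = 3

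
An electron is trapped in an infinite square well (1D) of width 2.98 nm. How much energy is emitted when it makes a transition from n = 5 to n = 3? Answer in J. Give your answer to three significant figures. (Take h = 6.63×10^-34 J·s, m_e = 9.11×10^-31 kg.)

E_1 = h²/(8m_eL²) = 6.792×10^-21 J.
|ΔE| = |5² − 3²|·E_1 = 16·6.792×10^-21 J = 1.09×10^-19 J.

|ΔE| = 1.09×10^-19 J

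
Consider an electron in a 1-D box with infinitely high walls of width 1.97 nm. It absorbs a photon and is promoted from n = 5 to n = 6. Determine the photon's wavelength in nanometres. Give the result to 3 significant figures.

λ = 1.16×10^3 nm

E_1 = h²/(8m_eL²) = 1.552×10^-20 J, so ΔE = (6² − 5²)E_1 = 1.707×10^-19 J.
λ = hc/ΔE = (6.626×10^-34·2.998×10^8)/1.707×10^-19 = 1.16×10^-6 m = 1.16×10^3 nm.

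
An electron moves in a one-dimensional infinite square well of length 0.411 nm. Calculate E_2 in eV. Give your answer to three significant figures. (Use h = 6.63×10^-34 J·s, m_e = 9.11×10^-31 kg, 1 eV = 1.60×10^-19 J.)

For an infinite well E_n = n²h²/(8m_eL²), so E_1 = h²/(8m_eL²) = (6.63×10^-34)²/(8·9.11×10^-31·(4.11×10^-10 m)²) = 3.571×10^-19 J.
Then E_2 = 2²·E_1 = 4·3.571×10^-19 J = 1.428×10^-18 J.
Converting, E_2 = 1.428×10^-18 J / (1.60×10^-19 J/eV) = 8.93 eV.

E_2 = 8.93 eV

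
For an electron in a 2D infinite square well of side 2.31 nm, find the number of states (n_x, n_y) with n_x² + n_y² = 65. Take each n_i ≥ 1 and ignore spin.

degeneracy = 4

The level has n_x² + n_y² = 65. The ordered positive-integer solutions are (1, 8), (4, 7), (7, 4), (8, 1).
That gives 4 states.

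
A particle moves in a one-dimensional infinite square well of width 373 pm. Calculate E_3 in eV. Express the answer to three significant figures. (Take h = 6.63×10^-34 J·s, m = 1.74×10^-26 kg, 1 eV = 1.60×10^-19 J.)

E_3 = 0.00128 eV

For an infinite well E_n = n²h²/(8mL²), so E_1 = h²/(8mL²) = (6.63×10^-34)²/(8·1.74×10^-26·(3.73×10^-10 m)²) = 2.270×10^-23 J.
Then E_3 = 3²·E_1 = 9·2.270×10^-23 J = 2.043×10^-22 J.
Converting, E_3 = 2.043×10^-22 J / (1.60×10^-19 J/eV) = 0.00128 eV.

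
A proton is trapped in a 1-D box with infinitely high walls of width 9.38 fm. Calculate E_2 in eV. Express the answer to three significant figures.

For an infinite well E_n = n²h²/(8m_pL²), so E_1 = h²/(8m_pL²) = (6.626×10^-34)²/(8·1.673×10^-27·(9.38×10^-15 m)²) = 3.728×10^-13 J.
Then E_2 = 2²·E_1 = 4·3.728×10^-13 J = 1.491×10^-12 J.
Converting, E_2 = 1.491×10^-12 J / (1.602×10^-19 J/eV) = 9.31×10^6 eV.

E_2 = 9.31×10^6 eV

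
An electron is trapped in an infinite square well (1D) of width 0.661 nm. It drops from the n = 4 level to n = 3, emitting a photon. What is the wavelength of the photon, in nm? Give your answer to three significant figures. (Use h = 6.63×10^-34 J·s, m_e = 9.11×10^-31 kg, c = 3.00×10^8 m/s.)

E_1 = h²/(8m_eL²) = 1.380×10^-19 J, so ΔE = (4² − 3²)E_1 = 9.660×10^-19 J.
λ = hc/ΔE = (6.63×10^-34·3.00×10^8)/9.660×10^-19 = 2.06×10^-7 m = 206 nm.

λ = 206 nm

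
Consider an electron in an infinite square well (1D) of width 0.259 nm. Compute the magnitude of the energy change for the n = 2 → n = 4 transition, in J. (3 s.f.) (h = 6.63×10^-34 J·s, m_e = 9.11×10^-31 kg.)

E_1 = h²/(8m_eL²) = 8.991×10^-19 J.
|ΔE| = |2² − 4²|·E_1 = 12·8.991×10^-19 J = 1.08×10^-17 J.

|ΔE| = 1.08×10^-17 J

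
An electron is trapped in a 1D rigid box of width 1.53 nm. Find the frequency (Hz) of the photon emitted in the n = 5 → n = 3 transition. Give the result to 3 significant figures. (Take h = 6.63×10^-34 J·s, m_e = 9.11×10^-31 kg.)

f = 6.22×10^14 Hz

E_1 = h²/(8m_eL²) = 2.577×10^-20 J and ΔE = (5² − 3²)E_1 = 4.123×10^-19 J.
f = ΔE/h = 4.123×10^-19/6.63×10^-34 = 6.22×10^14 Hz.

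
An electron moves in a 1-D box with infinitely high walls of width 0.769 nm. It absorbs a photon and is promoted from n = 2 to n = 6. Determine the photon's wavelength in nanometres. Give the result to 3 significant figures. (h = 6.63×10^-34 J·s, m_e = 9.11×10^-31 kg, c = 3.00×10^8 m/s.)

λ = 60.9 nm

E_1 = h²/(8m_eL²) = 1.020×10^-19 J, so ΔE = (6² − 2²)E_1 = 3.264×10^-18 J.
λ = hc/ΔE = (6.63×10^-34·3.00×10^8)/3.264×10^-18 = 6.09×10^-8 m = 60.9 nm.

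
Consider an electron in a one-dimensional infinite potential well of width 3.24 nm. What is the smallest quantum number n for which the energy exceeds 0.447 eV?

E_1 = h²/(8m_eL²) = 5.739×10^-21 J = 0.03582 eV.
Need n² > 0.447/0.03582 = 12.48, i.e. n > 3.533.
The smallest integer satisfying this is n = 4.

n = 4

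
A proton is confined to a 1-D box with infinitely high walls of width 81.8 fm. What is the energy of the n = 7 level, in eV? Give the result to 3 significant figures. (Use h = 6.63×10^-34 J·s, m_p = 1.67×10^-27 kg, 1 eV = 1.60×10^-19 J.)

E_7 = 1.51×10^6 eV

For an infinite well E_n = n²h²/(8m_pL²), so E_1 = h²/(8m_pL²) = (6.63×10^-34)²/(8·1.67×10^-27·(8.18×10^-14 m)²) = 4.917×10^-15 J.
Then E_7 = 7²·E_1 = 49·4.917×10^-15 J = 2.409×10^-13 J.
Converting, E_7 = 2.409×10^-13 J / (1.60×10^-19 J/eV) = 1.51×10^6 eV.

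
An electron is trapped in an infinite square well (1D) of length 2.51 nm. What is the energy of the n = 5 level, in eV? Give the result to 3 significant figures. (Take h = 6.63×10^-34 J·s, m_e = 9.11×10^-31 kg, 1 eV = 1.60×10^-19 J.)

For an infinite well E_n = n²h²/(8m_eL²), so E_1 = h²/(8m_eL²) = (6.63×10^-34)²/(8·9.11×10^-31·(2.51×10^-9 m)²) = 9.574×10^-21 J.
Then E_5 = 5²·E_1 = 25·9.574×10^-21 J = 2.394×10^-19 J.
Converting, E_5 = 2.394×10^-19 J / (1.60×10^-19 J/eV) = 1.50 eV.

E_5 = 1.50 eV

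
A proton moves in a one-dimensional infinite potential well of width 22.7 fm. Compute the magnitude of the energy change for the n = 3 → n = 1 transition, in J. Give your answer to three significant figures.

E_1 = h²/(8m_pL²) = 6.366×10^-14 J.
|ΔE| = |3² − 1²|·E_1 = 8·6.366×10^-14 J = 5.09×10^-13 J.

|ΔE| = 5.09×10^-13 J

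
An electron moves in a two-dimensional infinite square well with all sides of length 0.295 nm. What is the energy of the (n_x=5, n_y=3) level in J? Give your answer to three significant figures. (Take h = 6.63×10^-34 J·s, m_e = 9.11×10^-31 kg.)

For a 2D rectangular well E = (h²/8m_e)·Σ n_i²/L_i² = (6.63×10^-34)²/(8·9.11×10^-31) · [5²/(0.295 nm)² + 3²/(0.295 nm)²].
Evaluating gives E = 2.36×10^-17 J.

E = 2.36×10^-17 J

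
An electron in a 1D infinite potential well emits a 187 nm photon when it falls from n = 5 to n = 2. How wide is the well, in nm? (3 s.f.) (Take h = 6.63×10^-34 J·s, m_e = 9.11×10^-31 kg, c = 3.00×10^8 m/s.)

The photon carries ΔE = hc/λ = 6.63×10^-34·3.00×10^8/1.87×10^-7 m = 1.064×10^-18 J.
Since ΔE = (5² − 2²)E_1, E_1 = 5.067×10^-20 J, and L = h/√(8m_eE_1) = 1.09×10^-9 m = 1.09 nm.

L = 1.09 nm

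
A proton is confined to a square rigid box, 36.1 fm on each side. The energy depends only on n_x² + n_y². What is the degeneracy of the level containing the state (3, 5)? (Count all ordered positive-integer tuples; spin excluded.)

degeneracy = 2

The level has n_x² + n_y² = 34. The ordered positive-integer solutions are (3, 5), (5, 3).
That gives 2 states.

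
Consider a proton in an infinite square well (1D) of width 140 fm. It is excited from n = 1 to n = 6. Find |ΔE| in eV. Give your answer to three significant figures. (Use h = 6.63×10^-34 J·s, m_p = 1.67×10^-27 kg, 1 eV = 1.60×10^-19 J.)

|ΔE| = 3.67×10^5 eV

E_1 = h²/(8m_pL²) = 1.679×10^-15 J.
|ΔE| = |1² − 6²|·E_1 = 35·1.679×10^-15 J = 5.877×10^-14 J = 3.67×10^5 eV.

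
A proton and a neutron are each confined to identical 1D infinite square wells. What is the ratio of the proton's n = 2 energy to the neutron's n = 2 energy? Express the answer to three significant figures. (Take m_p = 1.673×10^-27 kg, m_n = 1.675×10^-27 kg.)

E_n ∝ 1/m at fixed n and L, so the ratio is m_n/m_p = 1.675×10^-27/1.673×10^-27 = 1.00.

1.00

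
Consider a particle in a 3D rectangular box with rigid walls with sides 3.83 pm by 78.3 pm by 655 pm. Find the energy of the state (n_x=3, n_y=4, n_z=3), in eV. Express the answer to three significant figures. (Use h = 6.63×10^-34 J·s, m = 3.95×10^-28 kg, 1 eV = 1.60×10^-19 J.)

E = 536 eV

For a 3D rectangular well E = (h²/8m)·Σ n_i²/L_i² = (6.63×10^-34)²/(8·3.95×10^-28) · [3²/(3.83 pm)² + 4²/(78.3 pm)² + 3²/(655 pm)²].
Evaluating gives E = 8.571×10^-17 J = 536 eV.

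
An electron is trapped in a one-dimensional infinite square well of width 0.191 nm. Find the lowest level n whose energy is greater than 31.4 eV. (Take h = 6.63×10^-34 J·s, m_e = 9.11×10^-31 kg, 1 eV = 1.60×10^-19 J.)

n = 2

E_1 = h²/(8m_eL²) = 1.653×10^-18 J = 10.33 eV.
Need n² > 31.4/10.33 = 3.040, i.e. n > 1.744.
The smallest integer satisfying this is n = 2.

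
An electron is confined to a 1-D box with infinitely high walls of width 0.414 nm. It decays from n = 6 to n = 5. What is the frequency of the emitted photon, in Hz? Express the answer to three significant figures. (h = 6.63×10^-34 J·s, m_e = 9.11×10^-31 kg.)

f = 5.84×10^15 Hz

E_1 = h²/(8m_eL²) = 3.519×10^-19 J and ΔE = (6² − 5²)E_1 = 3.871×10^-18 J.
f = ΔE/h = 3.871×10^-18/6.63×10^-34 = 5.84×10^15 Hz.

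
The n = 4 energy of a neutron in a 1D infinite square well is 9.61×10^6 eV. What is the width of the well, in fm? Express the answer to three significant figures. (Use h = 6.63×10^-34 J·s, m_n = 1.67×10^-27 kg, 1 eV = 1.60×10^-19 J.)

From E_n = n²h²/(8m_nL²), L = n·h/√(8m_nE_n).
E_4 = 9.61×10^6 eV = 1.538×10^-12 J, so L = 4·6.63×10^-34/√(8·1.67×10^-27·1.538×10^-12) = 1.85×10^-14 m = 18.5 fm.

L = 18.5 fm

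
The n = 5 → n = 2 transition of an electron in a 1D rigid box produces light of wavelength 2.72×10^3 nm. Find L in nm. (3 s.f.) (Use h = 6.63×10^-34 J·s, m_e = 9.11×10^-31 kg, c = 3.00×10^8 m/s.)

The photon carries ΔE = hc/λ = 6.63×10^-34·3.00×10^8/2.72×10^-6 m = 7.312×10^-20 J.
Since ΔE = (5² − 2²)E_1, E_1 = 3.482×10^-21 J, and L = h/√(8m_eE_1) = 4.16×10^-9 m = 4.16 nm.

L = 4.16 nm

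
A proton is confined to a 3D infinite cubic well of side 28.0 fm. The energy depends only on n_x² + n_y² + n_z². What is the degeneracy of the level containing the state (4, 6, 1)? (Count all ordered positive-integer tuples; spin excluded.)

The level has n_x² + n_y² + n_z² = 53. The ordered positive-integer solutions are (1, 4, 6), (1, 6, 4), (4, 1, 6), (4, 6, 1), (6, 1, 4), (6, 4, 1).
That gives 6 states.

degeneracy = 6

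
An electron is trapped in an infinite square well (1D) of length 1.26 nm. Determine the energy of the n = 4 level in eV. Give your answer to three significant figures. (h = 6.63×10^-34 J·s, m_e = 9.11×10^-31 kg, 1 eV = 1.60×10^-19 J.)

E_4 = 3.80 eV

For an infinite well E_n = n²h²/(8m_eL²), so E_1 = h²/(8m_eL²) = (6.63×10^-34)²/(8·9.11×10^-31·(1.26×10^-9 m)²) = 3.799×10^-20 J.
Then E_4 = 4²·E_1 = 16·3.799×10^-20 J = 6.078×10^-19 J.
Converting, E_4 = 6.078×10^-19 J / (1.60×10^-19 J/eV) = 3.80 eV.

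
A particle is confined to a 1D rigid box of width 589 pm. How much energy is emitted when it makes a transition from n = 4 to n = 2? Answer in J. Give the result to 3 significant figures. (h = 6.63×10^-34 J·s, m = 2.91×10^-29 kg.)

E_1 = h²/(8mL²) = 5.443×10^-21 J.
|ΔE| = |4² − 2²|·E_1 = 12·5.443×10^-21 J = 6.53×10^-20 J.

|ΔE| = 6.53×10^-20 J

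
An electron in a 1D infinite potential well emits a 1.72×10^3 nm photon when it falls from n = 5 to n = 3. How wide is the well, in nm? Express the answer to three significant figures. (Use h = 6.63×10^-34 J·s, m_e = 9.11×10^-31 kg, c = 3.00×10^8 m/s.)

L = 2.89 nm

The photon carries ΔE = hc/λ = 6.63×10^-34·3.00×10^8/1.72×10^-6 m = 1.156×10^-19 J.
Since ΔE = (5² − 3²)E_1, E_1 = 7.225×10^-21 J, and L = h/√(8m_eE_1) = 2.89×10^-9 m = 2.89 nm.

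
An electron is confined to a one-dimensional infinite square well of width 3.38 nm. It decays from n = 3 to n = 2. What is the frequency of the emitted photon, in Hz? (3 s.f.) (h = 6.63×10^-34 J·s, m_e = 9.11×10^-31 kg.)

E_1 = h²/(8m_eL²) = 5.279×10^-21 J and ΔE = (3² − 2²)E_1 = 2.640×10^-20 J.
f = ΔE/h = 2.640×10^-20/6.63×10^-34 = 3.98×10^13 Hz.

f = 3.98×10^13 Hz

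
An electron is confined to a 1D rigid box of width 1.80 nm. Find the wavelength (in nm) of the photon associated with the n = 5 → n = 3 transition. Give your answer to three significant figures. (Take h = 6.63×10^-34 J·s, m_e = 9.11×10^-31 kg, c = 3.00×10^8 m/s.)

E_1 = h²/(8m_eL²) = 1.862×10^-20 J, so ΔE = (5² − 3²)E_1 = 2.979×10^-19 J.
λ = hc/ΔE = (6.63×10^-34·3.00×10^8)/2.979×10^-19 = 6.68×10^-7 m = 668 nm.

λ = 668 nm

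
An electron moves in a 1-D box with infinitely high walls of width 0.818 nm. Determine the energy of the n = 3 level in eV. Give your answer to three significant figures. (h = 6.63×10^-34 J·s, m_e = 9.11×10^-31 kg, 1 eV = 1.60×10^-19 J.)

E_3 = 5.07 eV

For an infinite well E_n = n²h²/(8m_eL²), so E_1 = h²/(8m_eL²) = (6.63×10^-34)²/(8·9.11×10^-31·(8.18×10^-10 m)²) = 9.014×10^-20 J.
Then E_3 = 3²·E_1 = 9·9.014×10^-20 J = 8.113×10^-19 J.
Converting, E_3 = 8.113×10^-19 J / (1.60×10^-19 J/eV) = 5.07 eV.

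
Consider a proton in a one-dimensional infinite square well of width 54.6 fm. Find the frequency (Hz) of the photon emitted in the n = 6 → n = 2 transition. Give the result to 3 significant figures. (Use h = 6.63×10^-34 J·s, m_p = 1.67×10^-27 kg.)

E_1 = h²/(8m_pL²) = 1.104×10^-14 J and ΔE = (6² − 2²)E_1 = 3.533×10^-13 J.
f = ΔE/h = 3.533×10^-13/6.63×10^-34 = 5.33×10^20 Hz.

f = 5.33×10^20 Hz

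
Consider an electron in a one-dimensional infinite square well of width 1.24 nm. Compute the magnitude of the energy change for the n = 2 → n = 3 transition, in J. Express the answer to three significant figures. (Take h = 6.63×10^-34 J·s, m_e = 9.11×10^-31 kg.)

E_1 = h²/(8m_eL²) = 3.923×10^-20 J.
|ΔE| = |2² − 3²|·E_1 = 5·3.923×10^-20 J = 1.96×10^-19 J.

|ΔE| = 1.96×10^-19 J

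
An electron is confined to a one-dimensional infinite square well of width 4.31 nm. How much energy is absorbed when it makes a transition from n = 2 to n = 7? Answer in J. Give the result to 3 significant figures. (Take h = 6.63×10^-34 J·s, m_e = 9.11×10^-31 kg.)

|ΔE| = 1.46×10^-19 J

E_1 = h²/(8m_eL²) = 3.247×10^-21 J.
|ΔE| = |2² − 7²|·E_1 = 45·3.247×10^-21 J = 1.46×10^-19 J.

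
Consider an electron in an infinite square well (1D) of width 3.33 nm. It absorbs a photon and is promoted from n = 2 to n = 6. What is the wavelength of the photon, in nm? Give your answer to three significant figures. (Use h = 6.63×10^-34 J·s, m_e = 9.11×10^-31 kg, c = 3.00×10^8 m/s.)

λ = 1.14×10^3 nm

E_1 = h²/(8m_eL²) = 5.439×10^-21 J, so ΔE = (6² − 2²)E_1 = 1.740×10^-19 J.
λ = hc/ΔE = (6.63×10^-34·3.00×10^8)/1.740×10^-19 = 1.14×10^-6 m = 1.14×10^3 nm.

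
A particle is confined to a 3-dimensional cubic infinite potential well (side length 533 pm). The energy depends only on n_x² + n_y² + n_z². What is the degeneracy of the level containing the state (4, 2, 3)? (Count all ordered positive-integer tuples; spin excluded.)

The level has n_x² + n_y² + n_z² = 29. The ordered positive-integer solutions are (2, 3, 4), (2, 4, 3), (3, 2, 4), (3, 4, 2), (4, 2, 3), (4, 3, 2).
That gives 6 states.

degeneracy = 6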